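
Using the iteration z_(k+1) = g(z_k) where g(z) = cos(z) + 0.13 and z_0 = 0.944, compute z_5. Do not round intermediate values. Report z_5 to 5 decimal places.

0.78843

z_1 = g(0.944000) = 0.716553
z_2 = g(0.716553) = 0.884074
z_3 = g(0.884074) = 0.764006
z_4 = g(0.764006) = 0.852071
z_5 = g(0.852071) = 0.788426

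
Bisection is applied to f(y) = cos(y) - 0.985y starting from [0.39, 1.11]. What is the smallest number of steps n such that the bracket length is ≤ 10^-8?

Initial width b − a = 1.11 − 0.39 = 0.720000.
After n steps the width is (b−a)/2^n; need (b−a)/2^n ≤ 10^-8.
So n ≥ log₂(0.720000/10^-8) = log₂(72000000.0000) ≈ 26.1015.
Hence n = 27.

27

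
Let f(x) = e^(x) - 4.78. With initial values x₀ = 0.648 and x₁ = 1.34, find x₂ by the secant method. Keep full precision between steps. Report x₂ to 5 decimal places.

1.68865

Secant update: x_(k+1) = x_k − f(x_k)·(x_k − x_(k-1))/(f(x_k) − f(x_(k-1))).
f(x_0) = -2.868286, f(x_1) = -0.960956
x_2 = 1.340000 - (-0.960956)·(1.340000 - 0.648000)/(-0.960956 - (-2.868286)) = 1.688645; f(x_2) = 0.632145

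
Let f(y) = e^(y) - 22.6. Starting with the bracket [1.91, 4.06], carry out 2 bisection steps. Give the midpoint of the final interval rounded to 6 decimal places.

f(1.910000) = -15.846911, f(4.060000) = 35.374311 (opposite signs)
step 1: m = 2.985000, f(m) = -2.813498 < 0 → root in [2.985000, 4.060000]
step 2: m = 3.522500, f(m) = 11.268995 > 0 → root in [2.985000, 3.522500]
Midpoint of [2.985000, 3.522500] = 3.253750

3.253750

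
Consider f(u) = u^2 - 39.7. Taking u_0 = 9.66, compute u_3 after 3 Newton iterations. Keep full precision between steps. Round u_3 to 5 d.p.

f'(u) = 2u
u_0 = 9.660000: f = 53.615600, f' = 19.320000 → u_1 = 9.660000 - (53.615600)/(19.320000) = 6.884865
u_1 = 6.884865: f = 7.701372, f' = 13.769731 → u_2 = 6.884865 - (7.701372)/(13.769731) = 6.325568
u_2 = 6.325568: f = 0.312813, f' = 12.651136 → u_3 = 6.325568 - (0.312813)/(12.651136) = 6.300842

6.30084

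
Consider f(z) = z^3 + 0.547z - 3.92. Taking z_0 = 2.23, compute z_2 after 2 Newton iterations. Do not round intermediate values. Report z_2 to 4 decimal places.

f'(z) = 3z^2 + 0.547
z_0 = 2.230000: f = 8.389377, f' = 15.465700 → z_1 = 2.230000 - (8.389377)/(15.465700) = 1.687549
z_1 = 1.687549: f = 1.808932, f' = 9.090470 → z_2 = 1.687549 - (1.808932)/(9.090470) = 1.488557

1.4886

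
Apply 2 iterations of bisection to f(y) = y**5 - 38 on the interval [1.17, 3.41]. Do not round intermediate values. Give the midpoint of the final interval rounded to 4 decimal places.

f(1.170000) = -35.807552, f(3.410000) = 423.075340 (opposite signs)
step 1: m = 2.290000, f(m) = 24.976339 > 0 → root in [1.170000, 2.290000]
step 2: m = 1.730000, f(m) = -22.503611 < 0 → root in [1.730000, 2.290000]
Midpoint of [1.730000, 2.290000] = 2.010000

2.0100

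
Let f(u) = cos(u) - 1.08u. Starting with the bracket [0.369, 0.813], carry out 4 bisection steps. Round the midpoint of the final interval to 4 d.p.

0.7159

f(0.369000) = 0.534168, f(0.813000) = -0.190718 (opposite signs)
step 1: m = 0.591000, f(m) = 0.192104 > 0 → root in [0.591000, 0.813000]
step 2: m = 0.702000, f(m) = 0.005392 > 0 → root in [0.702000, 0.813000]
step 3: m = 0.757500, f(m) = -0.091544 < 0 → root in [0.702000, 0.757500]
step 4: m = 0.729750, f(m) = -0.042789 < 0 → root in [0.702000, 0.729750]
Midpoint of [0.702000, 0.729750] = 0.715875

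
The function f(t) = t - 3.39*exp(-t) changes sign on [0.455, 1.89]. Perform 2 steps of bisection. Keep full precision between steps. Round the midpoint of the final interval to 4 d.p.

0.9931

f(0.455000) = -1.695779, f(1.890000) = 1.377867 (opposite signs)
step 1: m = 1.172500, f(m) = 0.122983 > 0 → root in [0.455000, 1.172500]
step 2: m = 0.813750, f(m) = -0.688674 < 0 → root in [0.813750, 1.172500]
Midpoint of [0.813750, 1.172500] = 0.993125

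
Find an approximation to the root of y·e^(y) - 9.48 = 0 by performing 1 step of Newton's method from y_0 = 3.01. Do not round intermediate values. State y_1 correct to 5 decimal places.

2.37591

f'(y) = (y + 1)·e^(y)
y_0 = 3.010000: f = 51.585074, f' = 81.352474 → y_1 = 3.010000 - (51.585074)/(81.352474) = 2.375907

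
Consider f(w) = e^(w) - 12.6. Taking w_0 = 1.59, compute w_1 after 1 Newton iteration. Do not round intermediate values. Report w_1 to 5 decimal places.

f'(w) = e^(w)
w_0 = 1.590000: f = -7.696251, f' = 4.903749 → w_1 = 1.590000 - (-7.696251)/(4.903749) = 3.159463

3.15946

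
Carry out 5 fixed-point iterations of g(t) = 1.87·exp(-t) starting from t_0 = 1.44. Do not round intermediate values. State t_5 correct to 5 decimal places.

t_1 = g(1.440000) = 0.443055
t_2 = g(0.443055) = 1.200675
t_3 = g(1.200675) = 0.562853
t_4 = g(0.562853) = 1.065117
t_5 = g(1.065117) = 0.644565

0.64457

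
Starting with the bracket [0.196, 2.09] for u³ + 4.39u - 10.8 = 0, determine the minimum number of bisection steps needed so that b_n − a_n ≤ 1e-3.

11

Initial width b − a = 2.09 − 0.196 = 1.894000.
After n steps the width is (b−a)/2^n; need (b−a)/2^n ≤ 1e-3.
So n ≥ log₂(1.894000/1e-3) = log₂(1894.0000) ≈ 10.8872.
Hence n = 11.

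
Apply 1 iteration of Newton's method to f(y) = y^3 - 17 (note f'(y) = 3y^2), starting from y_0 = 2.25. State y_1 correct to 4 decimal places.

2.6193

Newton update: y ← y − f(y)/f'(y).
y_0 = 2.250000: f = -5.609375, f' = 15.187500 → y_1 = 2.250000 - (-5.609375)/(15.187500) = 2.619342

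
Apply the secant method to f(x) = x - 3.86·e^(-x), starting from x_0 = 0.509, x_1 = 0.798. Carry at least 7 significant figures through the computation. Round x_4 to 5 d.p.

f(x_0) = -1.811232, f(x_1) = -0.939882
x_2 = 0.798000 - (-0.939882)·(0.798000 - 0.509000)/(-0.939882 - (-1.811232)) = 1.109730; f(x_2) = -0.162711
x_3 = 1.109730 - (-0.162711)·(1.109730 - 0.798000)/(-0.162711 - (-0.939882)) = 1.174995; f(x_3) = -0.017053
x_4 = 1.174995 - (-0.017053)·(1.174995 - 1.109730)/(-0.017053 - (-0.162711)) = 1.182636; f(x_4) = -0.000338

1.18264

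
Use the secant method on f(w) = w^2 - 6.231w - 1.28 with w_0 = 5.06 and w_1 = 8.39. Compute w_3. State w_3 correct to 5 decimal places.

f(w_0) = -7.205260, f(w_1) = 16.834010
w_2 = 8.390000 - (16.834010)·(8.390000 - 5.060000)/(16.834010 - (-7.205260)) = 6.058097; f(w_2) = -2.327465
w_3 = 6.058097 - (-2.327465)·(6.058097 - 8.390000)/(-2.327465 - (16.834010)) = 6.341343; f(w_3) = -0.580275

6.34134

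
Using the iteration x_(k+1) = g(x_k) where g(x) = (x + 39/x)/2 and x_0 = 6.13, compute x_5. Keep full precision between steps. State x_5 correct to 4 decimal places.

x_1 = g(6.130000) = 6.246077
x_2 = g(6.246077) = 6.244998
x_3 = g(6.244998) = 6.244998
x_4 = g(6.244998) = 6.244998
x_5 = g(6.244998) = 6.244998

6.2450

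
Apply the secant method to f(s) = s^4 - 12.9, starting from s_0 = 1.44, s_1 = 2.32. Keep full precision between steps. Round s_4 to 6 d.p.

f(s_0) = -8.600183, f(s_1) = 16.070230
s_2 = 2.320000 - (16.070230)·(2.320000 - 1.440000)/(16.070230 - (-8.600183)) = 1.746771; f(s_2) = -3.590129
s_3 = 1.746771 - (-3.590129)·(1.746771 - 2.320000)/(-3.590129 - (16.070230)) = 1.851447; f(s_3) = -1.149810
s_4 = 1.851447 - (-1.149810)·(1.851447 - 1.746771)/(-1.149810 - (-3.590129)) = 1.900767; f(s_4) = 0.153160

1.900767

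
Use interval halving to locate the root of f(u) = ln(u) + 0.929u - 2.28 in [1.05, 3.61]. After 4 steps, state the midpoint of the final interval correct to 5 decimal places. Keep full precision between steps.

1.77000

f(1.050000) = -1.255760, f(3.610000) = 2.357398 (opposite signs)
step 1: m = 2.330000, f(m) = 0.730438 > 0 → root in [1.050000, 2.330000]
step 2: m = 1.690000, f(m) = -0.185261 < 0 → root in [1.690000, 2.330000]
step 3: m = 2.010000, f(m) = 0.285425 > 0 → root in [1.690000, 2.010000]
step 4: m = 1.850000, f(m) = 0.053836 > 0 → root in [1.690000, 1.850000]
Midpoint of [1.690000, 1.850000] = 1.770000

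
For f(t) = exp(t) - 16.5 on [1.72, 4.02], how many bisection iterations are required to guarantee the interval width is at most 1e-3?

Initial width b − a = 4.02 − 1.72 = 2.300000.
After n steps the width is (b−a)/2^n; need (b−a)/2^n ≤ 1e-3.
So n ≥ log₂(2.300000/1e-3) = log₂(2300.0000) ≈ 11.1674.
Hence n = 12.

12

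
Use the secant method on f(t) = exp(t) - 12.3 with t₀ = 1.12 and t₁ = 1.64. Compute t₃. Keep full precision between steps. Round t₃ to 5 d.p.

2.14126

f(t_0) = -9.235146, f(t_1) = -7.144830
t_2 = 1.640000 - (-7.144830)·(1.640000 - 1.120000)/(-7.144830 - (-9.235146)) = 3.417393; f(t_2) = 18.189825
t_3 = 3.417393 - (18.189825)·(3.417393 - 1.640000)/(18.189825 - (-7.144830)) = 2.141257; f(t_3) = -3.789872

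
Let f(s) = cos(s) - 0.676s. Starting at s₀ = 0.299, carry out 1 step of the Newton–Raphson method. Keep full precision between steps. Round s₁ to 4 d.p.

f'(s) = -sin(s) - 0.676
s_0 = 0.299000: f = 0.753508, f' = -0.970565 → s_1 = 0.299000 - (0.753508)/(-0.970565) = 1.075360

1.0754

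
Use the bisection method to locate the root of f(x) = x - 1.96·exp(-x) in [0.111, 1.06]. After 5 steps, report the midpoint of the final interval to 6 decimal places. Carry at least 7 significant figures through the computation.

f(0.111000) = -1.643080, f(1.060000) = 0.380947 (opposite signs)
step 1: m = 0.585500, f(m) = -0.505882 < 0 → root in [0.585500, 1.060000]
step 2: m = 0.822750, f(m) = -0.038125 < 0 → root in [0.822750, 1.060000]
step 3: m = 0.941375, f(m) = 0.176796 > 0 → root in [0.822750, 0.941375]
step 4: m = 0.882063, f(m) = 0.070763 > 0 → root in [0.822750, 0.882063]
step 5: m = 0.852406, f(m) = 0.016686 > 0 → root in [0.822750, 0.852406]
Midpoint of [0.822750, 0.852406] = 0.837578

0.837578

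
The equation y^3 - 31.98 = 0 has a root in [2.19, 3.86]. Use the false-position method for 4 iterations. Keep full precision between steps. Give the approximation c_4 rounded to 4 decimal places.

3.1726

f(2.190000) = -21.476541, f(3.860000) = 25.532456
step 1: c = 2.952957, f(c) = -6.230359 < 0 → new bracket [2.952957, 3.860000]
step 2: c = 3.130876, f(c) = -1.289964 < 0 → new bracket [3.130876, 3.860000]
step 3: c = 3.165941, f(c) = -0.247192 < 0 → new bracket [3.165941, 3.860000]
step 4: c = 3.172596, f(c) = -0.046656 < 0 → new bracket [3.172596, 3.860000]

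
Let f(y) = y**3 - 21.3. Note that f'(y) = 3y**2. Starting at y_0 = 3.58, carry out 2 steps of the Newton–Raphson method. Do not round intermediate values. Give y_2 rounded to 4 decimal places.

2.7815

y_0 = 3.580000: f = 24.582712, f' = 38.449200 → y_1 = 3.580000 - (24.582712)/(38.449200) = 2.940644
y_1 = 2.940644: f = 4.128897, f' = 25.942168 → y_2 = 2.940644 - (4.128897)/(25.942168) = 2.781487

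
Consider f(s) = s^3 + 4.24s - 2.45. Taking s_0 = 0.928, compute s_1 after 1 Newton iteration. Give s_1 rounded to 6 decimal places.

Newton update: s ← s − f(s)/f'(s).
f'(s) = 3s^2 + 4.24
s_0 = 0.928000: f = 2.283899, f' = 6.823552 → s_1 = 0.928000 - (2.283899)/(6.823552) = 0.593292

0.593292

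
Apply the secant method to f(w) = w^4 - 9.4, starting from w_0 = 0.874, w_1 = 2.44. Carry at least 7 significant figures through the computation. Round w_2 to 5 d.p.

1.27004

f(w_0) = -8.816493, f(w_1) = 26.045353
w_2 = 2.440000 - (26.045353)·(2.440000 - 0.874000)/(26.045353 - (-8.816493)) = 1.270038; f(w_2) = -6.798239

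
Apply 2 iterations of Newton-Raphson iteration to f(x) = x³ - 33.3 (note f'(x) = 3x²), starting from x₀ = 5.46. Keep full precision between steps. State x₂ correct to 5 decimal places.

x_0 = 5.460000: f = 129.471336, f' = 89.434800 → x_1 = 5.460000 - (129.471336)/(89.434800) = 4.012338
x_1 = 4.012338: f = 31.294066, f' = 48.296576 → x_2 = 4.012338 - (31.294066)/(48.296576) = 3.364382

3.36438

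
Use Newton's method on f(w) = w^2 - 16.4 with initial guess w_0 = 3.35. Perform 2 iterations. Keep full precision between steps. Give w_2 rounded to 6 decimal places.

4.050339

f'(w) = 2w
w_0 = 3.350000: f = -5.177500, f' = 6.700000 → w_1 = 3.350000 - (-5.177500)/(6.700000) = 4.122761
w_1 = 4.122761: f = 0.597160, f' = 8.245522 → w_2 = 4.122761 - (0.597160)/(8.245522) = 4.050339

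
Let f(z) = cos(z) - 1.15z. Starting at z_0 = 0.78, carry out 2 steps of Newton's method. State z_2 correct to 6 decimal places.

Newton update: z ← z − f(z)/f'(z).
f'(z) = -sin(z) - 1.15
z_0 = 0.780000: f = -0.186086, f' = -1.853279 → z_1 = 0.780000 - (-0.186086)/(-1.853279) = 0.679591
z_1 = 0.679591: f = -0.003699, f' = -1.778475 → z_2 = 0.679591 - (-0.003699)/(-1.778475) = 0.677511

0.677511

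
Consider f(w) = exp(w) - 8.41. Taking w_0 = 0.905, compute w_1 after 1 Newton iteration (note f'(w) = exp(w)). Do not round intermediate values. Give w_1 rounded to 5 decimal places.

3.30720

Newton update: w ← w − f(w)/f'(w).
w_0 = 0.905000: f = -5.938068, f' = 2.471932 → w_1 = 0.905000 - (-5.938068)/(2.471932) = 3.307197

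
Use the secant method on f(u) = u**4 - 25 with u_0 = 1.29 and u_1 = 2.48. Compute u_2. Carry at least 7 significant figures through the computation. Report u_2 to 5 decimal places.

f(u_0) = -22.230771, f(u_1) = 12.827420
u_2 = 2.480000 - (12.827420)·(2.480000 - 1.290000)/(12.827420 - (-22.230771)) = 2.044592; f(u_2) = -7.524633

2.04459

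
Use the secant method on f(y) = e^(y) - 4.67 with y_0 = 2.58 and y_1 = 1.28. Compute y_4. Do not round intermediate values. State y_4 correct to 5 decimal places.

1.54021

f(y_0) = 8.527138, f(y_1) = -1.073360
y_2 = 1.280000 - (-1.073360)·(1.280000 - 2.580000)/(-1.073360 - (8.527138)) = 1.425343; f(y_2) = -0.510714
y_3 = 1.425343 - (-0.510714)·(1.425343 - 1.280000)/(-0.510714 - (-1.073360)) = 1.557272; f(y_3) = 0.075855
y_4 = 1.557272 - (0.075855)·(1.557272 - 1.425343)/(0.075855 - (-0.510714)) = 1.540211; f(y_4) = -0.004427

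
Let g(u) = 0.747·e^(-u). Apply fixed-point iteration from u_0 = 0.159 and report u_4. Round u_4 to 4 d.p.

0.4516

u_1 = g(0.159000) = 0.637188
u_2 = g(0.637188) = 0.394997
u_3 = g(0.394997) = 0.503241
u_4 = g(0.503241) = 0.451612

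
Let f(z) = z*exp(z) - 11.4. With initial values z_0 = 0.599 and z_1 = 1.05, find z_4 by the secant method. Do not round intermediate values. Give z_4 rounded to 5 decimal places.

f(z_0) = -10.309642, f(z_1) = -8.399466
z_2 = 1.050000 - (-8.399466)·(1.050000 - 0.599000)/(-8.399466 - (-10.309642)) = 3.033147; f(z_2) = 51.575651
z_3 = 3.033147 - (51.575651)·(3.033147 - 1.050000)/(51.575651 - (-8.399466)) = 1.327738; f(z_3) = -6.391106
z_4 = 1.327738 - (-6.391106)·(1.327738 - 3.033147)/(-6.391106 - (51.575651)) = 1.515768; f(z_4) = -4.498840

1.51577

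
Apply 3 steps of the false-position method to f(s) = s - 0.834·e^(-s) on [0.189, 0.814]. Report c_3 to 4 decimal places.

f(0.189000) = -0.501374, f(0.814000) = 0.444469
step 1: c = 0.520301, f(c) = 0.024620 > 0 → new bracket [0.189000, 0.520301]
step 2: c = 0.504794, f(c) = 0.001366 > 0 → new bracket [0.189000, 0.504794]
step 3: c = 0.503936, f(c) = 0.000076 > 0 → new bracket [0.189000, 0.503936]

0.5039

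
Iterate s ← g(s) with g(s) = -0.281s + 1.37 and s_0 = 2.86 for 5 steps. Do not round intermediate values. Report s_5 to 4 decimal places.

1.0663

s_1 = g(2.860000) = 0.566340
s_2 = g(0.566340) = 1.210858
s_3 = g(1.210858) = 1.029749
s_4 = g(1.029749) = 1.080641
s_5 = g(1.080641) = 1.066340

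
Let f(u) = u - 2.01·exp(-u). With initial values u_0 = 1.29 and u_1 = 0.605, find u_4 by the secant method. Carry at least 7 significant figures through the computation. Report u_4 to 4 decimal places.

0.8549

f(u_0) = 0.736706, f(u_1) = -0.492610
u_2 = 0.605000 - (-0.492610)·(0.605000 - 1.290000)/(-0.492610 - (0.736706)) = 0.879492; f(u_2) = 0.045355
u_3 = 0.879492 - (0.045355)·(0.879492 - 0.605000)/(0.045355 - (-0.492610)) = 0.856350; f(u_3) = 0.002684
u_4 = 0.856350 - (0.002684)·(0.856350 - 0.879492)/(0.002684 - (0.045355)) = 0.854894; f(u_4) = -0.000015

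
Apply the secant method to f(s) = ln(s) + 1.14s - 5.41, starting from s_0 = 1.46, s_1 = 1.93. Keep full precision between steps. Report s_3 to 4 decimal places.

3.6035

Secant update: s_(k+1) = s_k − f(s_k)·(s_k − s_(k-1))/(f(s_k) − f(s_(k-1))).
f(s_0) = -3.367164, f(s_1) = -2.552280
s_2 = 1.930000 - (-2.552280)·(1.930000 - 1.460000)/(-2.552280 - (-3.367164)) = 3.402077; f(s_2) = -0.307246
s_3 = 3.402077 - (-0.307246)·(3.402077 - 1.930000)/(-0.307246 - (-2.552280)) = 3.603539; f(s_3) = -0.020049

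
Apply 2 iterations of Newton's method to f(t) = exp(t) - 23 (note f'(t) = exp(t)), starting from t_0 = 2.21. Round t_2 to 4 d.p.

Newton update: t ← t − f(t)/f'(t).
t_0 = 2.210000: f = -13.884284, f' = 9.115716 → t_1 = 2.210000 - (-13.884284)/(9.115716) = 3.733115
t_1 = 3.733115: f = 18.809137, f' = 41.809137 → t_2 = 3.733115 - (18.809137)/(41.809137) = 3.283234

3.2832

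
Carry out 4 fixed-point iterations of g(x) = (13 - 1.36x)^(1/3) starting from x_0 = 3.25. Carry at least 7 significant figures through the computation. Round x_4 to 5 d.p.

2.15911

x_1 = g(3.250000) = 2.047210
x_2 = g(2.047210) = 2.169822
x_3 = g(2.169822) = 2.157951
x_4 = g(2.157951) = 2.159106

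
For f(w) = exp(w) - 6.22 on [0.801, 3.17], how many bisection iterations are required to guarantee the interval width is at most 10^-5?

Initial width b − a = 3.17 − 0.801 = 2.369000.
After n steps the width is (b−a)/2^n; need (b−a)/2^n ≤ 10^-5.
So n ≥ log₂(2.369000/10^-5) = log₂(236900.0000) ≈ 17.8539.
Hence n = 18.

18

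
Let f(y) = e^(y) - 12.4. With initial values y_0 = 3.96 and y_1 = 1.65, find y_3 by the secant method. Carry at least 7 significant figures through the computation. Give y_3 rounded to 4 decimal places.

2.8027

f(y_0) = 40.057326, f(y_1) = -7.193020
y_2 = 1.650000 - (-7.193020)·(1.650000 - 3.960000)/(-7.193020 - (40.057326)) = 2.001656; f(y_2) = -4.998696
y_3 = 2.001656 - (-4.998696)·(2.001656 - 1.650000)/(-4.998696 - (-7.193020)) = 2.802733; f(y_3) = 4.089654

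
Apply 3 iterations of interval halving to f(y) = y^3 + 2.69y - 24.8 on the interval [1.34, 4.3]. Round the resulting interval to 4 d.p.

[2.4500, 2.8200]

f(1.340000) = -18.789296, f(4.300000) = 66.274000 (opposite signs)
step 1: m = 2.820000, f(m) = 5.211568 > 0 → root in [1.340000, 2.820000]
step 2: m = 2.080000, f(m) = -10.205888 < 0 → root in [2.080000, 2.820000]
step 3: m = 2.450000, f(m) = -3.503375 < 0 → root in [2.450000, 2.820000]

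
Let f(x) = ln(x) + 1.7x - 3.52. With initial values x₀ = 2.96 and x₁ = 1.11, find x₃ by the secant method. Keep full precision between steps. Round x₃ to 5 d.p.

f(x_0) = 2.597189, f(x_1) = -1.528640
x_2 = 1.110000 - (-1.528640)·(1.110000 - 2.960000)/(-1.528640 - (2.597189)) = 1.795434; f(x_2) = 0.117485
x_3 = 1.795434 - (0.117485)·(1.795434 - 1.110000)/(0.117485 - (-1.528640)) = 1.746514; f(x_3) = 0.006696

1.74651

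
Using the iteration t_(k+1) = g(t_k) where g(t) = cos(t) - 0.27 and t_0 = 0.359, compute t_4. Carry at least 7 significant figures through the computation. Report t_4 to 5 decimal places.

0.55549

t_1 = g(0.359000) = 0.666249
t_2 = g(0.666249) = 0.516146
t_3 = g(0.516146) = 0.599728
t_4 = g(0.599728) = 0.555489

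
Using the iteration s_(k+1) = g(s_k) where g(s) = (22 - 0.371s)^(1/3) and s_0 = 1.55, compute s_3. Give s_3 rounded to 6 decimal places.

2.757914

s_1 = g(1.550000) = 2.777410
s_2 = g(2.777410) = 2.757591
s_3 = g(2.757591) = 2.757914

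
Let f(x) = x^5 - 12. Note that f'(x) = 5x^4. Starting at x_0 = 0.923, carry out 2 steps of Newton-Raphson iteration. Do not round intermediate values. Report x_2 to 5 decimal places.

3.24510

x_0 = 0.923000: f = -11.330102, f' = 3.628915 → x_1 = 0.923000 - (-11.330102)/(3.628915) = 4.045173
x_1 = 4.045173: f = 1071.142814, f' = 1338.808874 → x_2 = 4.045173 - (1071.142814)/(1338.808874) = 3.245102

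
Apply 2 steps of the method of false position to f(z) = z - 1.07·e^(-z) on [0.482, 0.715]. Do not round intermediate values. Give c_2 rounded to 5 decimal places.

0.59202

f(0.482000) = -0.178775, f(0.715000) = 0.191564
step 1: c = 0.594477, f(c) = 0.003996 > 0 → new bracket [0.482000, 0.594477]
step 2: c = 0.592018, f(c) = 0.000083 > 0 → new bracket [0.482000, 0.592018]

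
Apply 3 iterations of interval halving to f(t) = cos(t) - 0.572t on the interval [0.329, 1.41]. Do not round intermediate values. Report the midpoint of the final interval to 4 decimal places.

f(0.329000) = 0.758178, f(1.410000) = -0.646416 (opposite signs)
step 1: m = 0.869500, f(m) = 0.147855 > 0 → root in [0.869500, 1.410000]
step 2: m = 1.139750, f(m) = -0.234115 < 0 → root in [0.869500, 1.139750]
step 3: m = 1.004625, f(m) = -0.038241 < 0 → root in [0.869500, 1.004625]
Midpoint of [0.869500, 1.004625] = 0.937062

0.9371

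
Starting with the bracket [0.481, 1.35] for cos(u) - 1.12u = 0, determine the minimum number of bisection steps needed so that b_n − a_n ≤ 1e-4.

14

Initial width b − a = 1.35 − 0.481 = 0.869000.
After n steps the width is (b−a)/2^n; need (b−a)/2^n ≤ 1e-4.
So n ≥ log₂(0.869000/1e-4) = log₂(8690.0000) ≈ 13.0851.
Hence n = 14.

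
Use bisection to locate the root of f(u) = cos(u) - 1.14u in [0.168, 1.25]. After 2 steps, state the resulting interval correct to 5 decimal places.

f(0.168000) = 0.794401, f(1.250000) = -1.109678 (opposite signs)
step 1: m = 0.709000, f(m) = -0.049247 < 0 → root in [0.168000, 0.709000]
step 2: m = 0.438500, f(m) = 0.405500 > 0 → root in [0.438500, 0.709000]

[0.43850, 0.70900]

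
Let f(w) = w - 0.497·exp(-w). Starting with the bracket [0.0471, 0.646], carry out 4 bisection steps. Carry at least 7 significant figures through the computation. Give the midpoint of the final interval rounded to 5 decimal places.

f(0.047100) = -0.427034, f(0.646000) = 0.385503 (opposite signs)
step 1: m = 0.346550, f(m) = -0.004890 < 0 → root in [0.346550, 0.646000]
step 2: m = 0.496275, f(m) = 0.193704 > 0 → root in [0.346550, 0.496275]
step 3: m = 0.421413, f(m) = 0.095321 > 0 → root in [0.346550, 0.421413]
step 4: m = 0.383981, f(m) = 0.045453 > 0 → root in [0.346550, 0.383981]
Midpoint of [0.346550, 0.383981] = 0.365266

0.36527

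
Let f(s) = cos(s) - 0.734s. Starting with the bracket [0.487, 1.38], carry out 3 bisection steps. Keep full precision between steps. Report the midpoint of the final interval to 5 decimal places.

0.87769

f(0.487000) = 0.526283, f(1.380000) = -0.823279 (opposite signs)
step 1: m = 0.933500, f(m) = -0.090164 < 0 → root in [0.487000, 0.933500]
step 2: m = 0.710250, f(m) = 0.236875 > 0 → root in [0.710250, 0.933500]
step 3: m = 0.821875, f(m) = 0.077593 > 0 → root in [0.821875, 0.933500]
Midpoint of [0.821875, 0.933500] = 0.877687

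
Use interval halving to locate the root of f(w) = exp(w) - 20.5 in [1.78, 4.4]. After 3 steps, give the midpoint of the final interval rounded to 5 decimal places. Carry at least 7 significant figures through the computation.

2.92625

f(1.780000) = -14.570144, f(4.400000) = 60.950869 (opposite signs)
step 1: m = 3.090000, f(m) = 1.477078 > 0 → root in [1.780000, 3.090000]
step 2: m = 2.435000, f(m) = -9.084181 < 0 → root in [2.435000, 3.090000]
step 3: m = 2.762500, f(m) = -4.660608 < 0 → root in [2.762500, 3.090000]
Midpoint of [2.762500, 3.090000] = 2.926250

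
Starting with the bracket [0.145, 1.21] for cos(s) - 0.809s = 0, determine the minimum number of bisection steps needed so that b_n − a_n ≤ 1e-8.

Initial width b − a = 1.21 − 0.145 = 1.065000.
After n steps the width is (b−a)/2^n; need (b−a)/2^n ≤ 1e-8.
So n ≥ log₂(1.065000/1e-8) = log₂(106500000.0000) ≈ 26.6663.
Hence n = 27.

27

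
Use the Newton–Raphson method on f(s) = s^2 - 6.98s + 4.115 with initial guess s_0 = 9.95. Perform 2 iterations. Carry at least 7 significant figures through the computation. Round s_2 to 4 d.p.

6.4634

f'(s) = 2s - 6.98
s_0 = 9.950000: f = 33.666500, f' = 12.920000 → s_1 = 9.950000 - (33.666500)/(12.920000) = 7.344234
s_1 = 7.344234: f = 6.790018, f' = 7.708467 → s_2 = 7.344234 - (6.790018)/(7.708467) = 6.463382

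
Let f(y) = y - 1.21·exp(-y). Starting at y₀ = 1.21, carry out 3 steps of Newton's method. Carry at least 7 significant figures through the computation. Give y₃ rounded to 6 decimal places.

0.638794

f'(y) = 1 + 1.21·exp(-y)
y_0 = 1.210000: f = 0.849181, f' = 1.360819 → y_1 = 1.210000 - (0.849181)/(1.360819) = 0.585978
y_1 = 0.585978: f = -0.087462, f' = 1.673439 → y_2 = 0.585978 - (-0.087462)/(1.673439) = 0.638242
y_2 = 0.638242: f = -0.000904, f' = 1.639146 → y_3 = 0.638242 - (-0.000904)/(1.639146) = 0.638794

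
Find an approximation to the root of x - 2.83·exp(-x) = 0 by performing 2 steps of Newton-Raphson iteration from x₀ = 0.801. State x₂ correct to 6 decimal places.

1.020200

Newton update: x ← x − f(x)/f'(x).
f'(x) = 1 + 2.83·exp(-x)
x_0 = 0.801000: f = -0.469330, f' = 2.270330 → x_1 = 0.801000 - (-0.469330)/(2.270330) = 1.007723
x_1 = 1.007723: f = -0.025366, f' = 2.033089 → x_2 = 1.007723 - (-0.025366)/(2.033089) = 1.020200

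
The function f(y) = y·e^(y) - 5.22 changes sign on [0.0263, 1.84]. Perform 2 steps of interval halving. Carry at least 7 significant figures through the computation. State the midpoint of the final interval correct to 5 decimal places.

f(0.026300) = -5.192999, f(1.840000) = 6.365630 (opposite signs)
step 1: m = 0.933150, f(m) = -2.847461 < 0 → root in [0.933150, 1.840000]
step 2: m = 1.386575, f(m) = 0.327857 > 0 → root in [0.933150, 1.386575]
Midpoint of [0.933150, 1.386575] = 1.159863

1.15986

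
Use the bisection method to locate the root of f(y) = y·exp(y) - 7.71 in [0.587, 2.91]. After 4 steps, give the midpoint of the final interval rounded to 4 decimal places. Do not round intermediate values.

1.5307

f(0.587000) = -6.654231, f(2.910000) = 45.708284 (opposite signs)
step 1: m = 1.748500, f(m) = 2.336841 > 0 → root in [0.587000, 1.748500]
step 2: m = 1.167750, f(m) = -3.955974 < 0 → root in [1.167750, 1.748500]
step 3: m = 1.458125, f(m) = -1.443134 < 0 → root in [1.458125, 1.748500]
step 4: m = 1.603312, f(m) = 0.257608 > 0 → root in [1.458125, 1.603312]
Midpoint of [1.458125, 1.603312] = 1.530719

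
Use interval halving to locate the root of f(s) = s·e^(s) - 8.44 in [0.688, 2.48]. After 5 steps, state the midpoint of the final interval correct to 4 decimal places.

1.6120

f(0.688000) = -7.071064, f(2.480000) = 21.174336 (opposite signs)
step 1: m = 1.584000, f(m) = -0.718927 < 0 → root in [1.584000, 2.480000]
step 2: m = 2.032000, f(m) = 7.062798 > 0 → root in [1.584000, 2.032000]
step 3: m = 1.808000, f(m) = 2.585616 > 0 → root in [1.584000, 1.808000]
step 4: m = 1.696000, f(m) = 0.806754 > 0 → root in [1.584000, 1.696000]
step 5: m = 1.640000, f(m) = 0.014478 > 0 → root in [1.584000, 1.640000]
Midpoint of [1.584000, 1.640000] = 1.612000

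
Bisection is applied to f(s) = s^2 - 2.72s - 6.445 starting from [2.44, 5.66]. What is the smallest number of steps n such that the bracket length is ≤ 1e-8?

29

Initial width b − a = 5.66 − 2.44 = 3.220000.
After n steps the width is (b−a)/2^n; need (b−a)/2^n ≤ 1e-8.
So n ≥ log₂(3.220000/1e-8) = log₂(322000000.0000) ≈ 28.2625.
Hence n = 29.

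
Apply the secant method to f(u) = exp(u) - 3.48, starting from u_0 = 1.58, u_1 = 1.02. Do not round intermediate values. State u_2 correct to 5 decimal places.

f(u_0) = 1.374956, f(u_1) = -0.706805
u_2 = 1.020000 - (-0.706805)·(1.020000 - 1.580000)/(-0.706805 - (1.374956)) = 1.210133; f(u_2) = -0.126070

1.21013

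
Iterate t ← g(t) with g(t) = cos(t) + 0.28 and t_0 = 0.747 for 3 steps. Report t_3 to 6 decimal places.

0.970441

t_1 = g(0.747000) = 1.013730
t_2 = g(1.013730) = 0.808698
t_3 = g(0.808698) = 0.970441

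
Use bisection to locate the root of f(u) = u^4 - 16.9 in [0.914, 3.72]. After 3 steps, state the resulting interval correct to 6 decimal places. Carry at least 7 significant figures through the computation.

[1.966250, 2.317000]

f(0.914000) = -16.202114, f(3.720000) = 174.601315 (opposite signs)
step 1: m = 2.317000, f(m) = 11.920674 > 0 → root in [0.914000, 2.317000]
step 2: m = 1.615500, f(m) = -10.088734 < 0 → root in [1.615500, 2.317000]
step 3: m = 1.966250, f(m) = -1.952969 < 0 → root in [1.966250, 2.317000]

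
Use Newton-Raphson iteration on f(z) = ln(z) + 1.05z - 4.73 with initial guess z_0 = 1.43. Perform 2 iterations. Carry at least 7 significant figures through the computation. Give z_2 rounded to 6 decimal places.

3.349746

f'(z) = 1/z + 1.05
z_0 = 1.430000: f = -2.870826, f' = 1.749301 → z_1 = 1.430000 - (-2.870826)/(1.749301) = 3.071128
z_1 = 3.071128: f = -0.383271, f' = 1.375613 → z_2 = 3.071128 - (-0.383271)/(1.375613) = 3.349746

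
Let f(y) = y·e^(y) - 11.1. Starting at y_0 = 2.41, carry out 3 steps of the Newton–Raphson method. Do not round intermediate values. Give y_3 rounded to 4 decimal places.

f'(y) = (y + 1)·e^(y)
y_0 = 2.410000: f = 15.732846, f' = 37.966808 → y_1 = 2.410000 - (15.732846)/(37.966808) = 1.995616
y_1 = 1.995616: f = 3.581210, f' = 22.037941 → y_2 = 1.995616 - (3.581210)/(22.037941) = 1.833114
y_2 = 1.833114: f = 0.363061, f' = 17.716389 → y_3 = 1.833114 - (0.363061)/(17.716389) = 1.812621

1.8126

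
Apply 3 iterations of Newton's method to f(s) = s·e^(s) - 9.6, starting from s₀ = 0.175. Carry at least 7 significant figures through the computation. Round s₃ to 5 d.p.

5.15863

f'(s) = (s + 1)·e^(s)
s_0 = 0.175000: f = -9.391532, f' = 1.399714 → s_1 = 0.175000 - (-9.391532)/(1.399714) = 6.884606
s_1 = 6.884606: f = 6717.465166, f' = 7704.182067 → s_2 = 6.884606 - (6717.465166)/(7704.182067) = 6.012682
s_2 = 6.012682: f = 2447.046920, f' = 2865.224490 → s_3 = 6.012682 - (2447.046920)/(2865.224490) = 5.158631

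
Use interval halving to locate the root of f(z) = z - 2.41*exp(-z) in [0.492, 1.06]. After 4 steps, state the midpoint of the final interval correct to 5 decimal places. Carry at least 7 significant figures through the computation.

0.93575

f(0.492000) = -0.981480, f(1.060000) = 0.225041 (opposite signs)
step 1: m = 0.776000, f(m) = -0.333186 < 0 → root in [0.776000, 1.060000]
step 2: m = 0.918000, f(m) = -0.044354 < 0 → root in [0.918000, 1.060000]
step 3: m = 0.989000, f(m) = 0.092604 > 0 → root in [0.918000, 0.989000]
step 4: m = 0.953500, f(m) = 0.024711 > 0 → root in [0.918000, 0.953500]
Midpoint of [0.918000, 0.953500] = 0.935750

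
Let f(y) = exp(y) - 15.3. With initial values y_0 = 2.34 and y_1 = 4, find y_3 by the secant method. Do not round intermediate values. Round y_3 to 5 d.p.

f(y_0) = -4.918763, f(y_1) = 39.298150
y_2 = 4.000000 - (39.298150)·(4.000000 - 2.340000)/(39.298150 - (-4.918763)) = 2.524661; f(y_2) = -2.813336
y_3 = 2.524661 - (-2.813336)·(2.524661 - 4.000000)/(-2.813336 - (39.298150)) = 2.623224; f(y_3) = -1.519922

2.62322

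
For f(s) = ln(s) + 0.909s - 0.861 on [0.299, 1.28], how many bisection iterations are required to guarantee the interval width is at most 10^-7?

Initial width b − a = 1.28 − 0.299 = 0.981000.
After n steps the width is (b−a)/2^n; need (b−a)/2^n ≤ 10^-7.
So n ≥ log₂(0.981000/10^-7) = log₂(9810000.0000) ≈ 23.2258.
Hence n = 24.

24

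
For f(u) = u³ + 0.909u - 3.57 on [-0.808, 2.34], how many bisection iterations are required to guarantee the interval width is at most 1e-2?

Initial width b − a = 2.34 − -0.808 = 3.148000.
After n steps the width is (b−a)/2^n; need (b−a)/2^n ≤ 1e-2.
So n ≥ log₂(3.148000/1e-2) = log₂(314.8000) ≈ 8.2983.
Hence n = 9.

9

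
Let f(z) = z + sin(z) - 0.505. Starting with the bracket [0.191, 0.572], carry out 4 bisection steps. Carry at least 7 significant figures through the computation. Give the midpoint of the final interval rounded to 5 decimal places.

0.25053

f(0.191000) = -0.124159, f(0.572000) = 0.608315 (opposite signs)
step 1: m = 0.381500, f(m) = 0.248813 > 0 → root in [0.191000, 0.381500]
step 2: m = 0.286250, f(m) = 0.063607 > 0 → root in [0.191000, 0.286250]
step 3: m = 0.238625, f(m) = -0.030008 < 0 → root in [0.238625, 0.286250]
step 4: m = 0.262437, f(m) = 0.016873 > 0 → root in [0.238625, 0.262437]
Midpoint of [0.238625, 0.262437] = 0.250531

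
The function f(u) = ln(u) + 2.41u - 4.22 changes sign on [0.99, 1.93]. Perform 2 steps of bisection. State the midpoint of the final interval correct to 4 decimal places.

f(0.990000) = -1.844150, f(1.930000) = 1.088820 (opposite signs)
step 1: m = 1.460000, f(m) = -0.322964 < 0 → root in [1.460000, 1.930000]
step 2: m = 1.695000, f(m) = 0.392633 > 0 → root in [1.460000, 1.695000]
Midpoint of [1.460000, 1.695000] = 1.577500

1.5775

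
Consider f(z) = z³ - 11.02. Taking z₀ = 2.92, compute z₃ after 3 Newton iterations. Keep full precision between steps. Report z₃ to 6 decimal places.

f'(z) = 3z²
z_0 = 2.920000: f = 13.877088, f' = 25.579200 → z_1 = 2.920000 - (13.877088)/(25.579200) = 2.377485
z_1 = 2.377485: f = 2.418587, f' = 16.957311 → z_2 = 2.377485 - (2.418587)/(16.957311) = 2.234857
z_2 = 2.234857: f = 0.142192, f' = 14.983764 → z_3 = 2.234857 - (0.142192)/(14.983764) = 2.225368

2.225368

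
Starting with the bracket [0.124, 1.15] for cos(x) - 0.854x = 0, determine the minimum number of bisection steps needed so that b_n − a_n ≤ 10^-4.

Initial width b − a = 1.15 − 0.124 = 1.026000.
After n steps the width is (b−a)/2^n; need (b−a)/2^n ≤ 10^-4.
So n ≥ log₂(1.026000/10^-4) = log₂(10260.0000) ≈ 13.3247.
Hence n = 14.

14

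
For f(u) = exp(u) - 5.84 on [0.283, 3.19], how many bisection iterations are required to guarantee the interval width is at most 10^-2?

9

Initial width b − a = 3.19 − 0.283 = 2.907000.
After n steps the width is (b−a)/2^n; need (b−a)/2^n ≤ 10^-2.
So n ≥ log₂(2.907000/10^-2) = log₂(290.7000) ≈ 8.1834.
Hence n = 9.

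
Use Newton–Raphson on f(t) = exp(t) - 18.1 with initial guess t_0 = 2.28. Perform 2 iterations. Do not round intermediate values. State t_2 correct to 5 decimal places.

f'(t) = exp(t)
t_0 = 2.280000: f = -8.323320, f' = 9.776680 → t_1 = 2.280000 - (-8.323320)/(9.776680) = 3.131344
t_1 = 3.131344: f = 4.804746, f' = 22.904746 → t_2 = 3.131344 - (4.804746)/(22.904746) = 2.921573

2.92157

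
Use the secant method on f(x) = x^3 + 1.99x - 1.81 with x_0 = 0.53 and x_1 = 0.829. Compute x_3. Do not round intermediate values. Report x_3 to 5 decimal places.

f(x_0) = -0.606423, f(x_1) = 0.409433
x_2 = 0.829000 - (0.409433)·(0.829000 - 0.530000)/(0.409433 - (-0.606423)) = 0.708490; f(x_2) = -0.044471
x_3 = 0.708490 - (-0.044471)·(0.708490 - 0.829000)/(-0.044471 - (0.409433)) = 0.720297; f(x_3) = -0.002898

0.72030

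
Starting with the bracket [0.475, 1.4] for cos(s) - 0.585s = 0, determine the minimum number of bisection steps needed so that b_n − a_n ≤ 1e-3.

10

Initial width b − a = 1.4 − 0.475 = 0.925000.
After n steps the width is (b−a)/2^n; need (b−a)/2^n ≤ 1e-3.
So n ≥ log₂(0.925000/1e-3) = log₂(925.0000) ≈ 9.8533.
Hence n = 10.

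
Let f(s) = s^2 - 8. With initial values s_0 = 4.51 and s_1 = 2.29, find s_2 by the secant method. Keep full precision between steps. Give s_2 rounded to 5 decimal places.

f(s_0) = 12.340100, f(s_1) = -2.755900
s_2 = 2.290000 - (-2.755900)·(2.290000 - 4.510000)/(-2.755900 - (12.340100)) = 2.695279; f(s_2) = -0.735469

2.69528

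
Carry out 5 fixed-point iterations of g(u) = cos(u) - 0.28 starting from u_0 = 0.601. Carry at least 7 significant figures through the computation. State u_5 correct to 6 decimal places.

0.563110

u_1 = g(0.601000) = 0.544771
u_2 = g(0.544771) = 0.575246
u_3 = g(0.575246) = 0.559058
u_4 = g(0.559058) = 0.567755
u_5 = g(0.567755) = 0.563110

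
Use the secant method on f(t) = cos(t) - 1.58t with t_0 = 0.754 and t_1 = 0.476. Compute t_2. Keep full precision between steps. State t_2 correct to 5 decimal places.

0.53946

f(t_0) = -0.462364, f(t_1) = 0.136755
t_2 = 0.476000 - (0.136755)·(0.476000 - 0.754000)/(0.136755 - (-0.462364)) = 0.539456; f(t_2) = 0.005647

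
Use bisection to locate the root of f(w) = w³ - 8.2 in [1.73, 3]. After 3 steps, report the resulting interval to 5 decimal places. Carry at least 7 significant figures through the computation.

[1.88875, 2.04750]

f(1.730000) = -3.022283, f(3.000000) = 18.800000 (opposite signs)
step 1: m = 2.365000, f(m) = 5.027977 > 0 → root in [1.730000, 2.365000]
step 2: m = 2.047500, f(m) = 0.383645 > 0 → root in [1.730000, 2.047500]
step 3: m = 1.888750, f(m) = -1.462118 < 0 → root in [1.888750, 2.047500]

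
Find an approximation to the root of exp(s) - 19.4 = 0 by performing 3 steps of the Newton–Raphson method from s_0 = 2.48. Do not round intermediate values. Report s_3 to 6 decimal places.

f'(s) = exp(s)
s_0 = 2.480000: f = -7.458736, f' = 11.941264 → s_1 = 2.480000 - (-7.458736)/(11.941264) = 3.104619
s_1 = 3.104619: f = 2.900711, f' = 22.300711 → s_2 = 3.104619 - (2.900711)/(22.300711) = 2.974546
s_2 = 2.974546: f = 0.180731, f' = 19.580731 → s_3 = 2.974546 - (0.180731)/(19.580731) = 2.965316

2.965316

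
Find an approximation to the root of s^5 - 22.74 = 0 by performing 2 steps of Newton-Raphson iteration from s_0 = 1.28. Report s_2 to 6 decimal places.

2.257912

f'(s) = 5s^4
s_0 = 1.280000: f = -19.304026, f' = 13.421773 → s_1 = 1.280000 - (-19.304026)/(13.421773) = 2.718262
s_1 = 2.718262: f = 125.667754, f' = 272.982796 → s_2 = 2.718262 - (125.667754)/(272.982796) = 2.257912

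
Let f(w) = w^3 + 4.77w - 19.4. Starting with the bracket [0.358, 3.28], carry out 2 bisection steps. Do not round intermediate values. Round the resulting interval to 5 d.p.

f(0.358000) = -17.646457, f(3.280000) = 31.533152 (opposite signs)
step 1: m = 1.819000, f(m) = -4.704734 < 0 → root in [1.819000, 3.280000]
step 2: m = 2.549500, f(m) = 9.332738 > 0 → root in [1.819000, 2.549500]

[1.81900, 2.54950]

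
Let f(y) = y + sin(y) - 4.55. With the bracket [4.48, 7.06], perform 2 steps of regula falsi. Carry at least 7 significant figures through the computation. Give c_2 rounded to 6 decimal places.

False-position update: c = (a·f(b) − b·f(a))/(f(b) − f(a)); replace the endpoint whose sign matches f(c).
f(4.480000) = -1.043119, f(7.060000) = 3.211011
step 1: c = 5.112620, f(c) = -0.358351 < 0 → new bracket [5.112620, 7.060000]
step 2: c = 5.308130, f(c) = -0.069603 < 0 → new bracket [5.308130, 7.060000]

5.308130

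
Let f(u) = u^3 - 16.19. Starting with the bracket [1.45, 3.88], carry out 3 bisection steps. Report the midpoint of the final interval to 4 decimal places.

f(1.450000) = -13.141375, f(3.880000) = 42.221072 (opposite signs)
step 1: m = 2.665000, f(m) = 2.737430 > 0 → root in [1.450000, 2.665000]
step 2: m = 2.057500, f(m) = -7.479972 < 0 → root in [2.057500, 2.665000]
step 3: m = 2.361250, f(m) = -3.024847 < 0 → root in [2.361250, 2.665000]
Midpoint of [2.361250, 2.665000] = 2.513125

2.5131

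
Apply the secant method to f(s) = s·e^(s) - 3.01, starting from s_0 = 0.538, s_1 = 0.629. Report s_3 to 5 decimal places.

Secant update: s_(k+1) = s_k − f(s_k)·(s_k − s_(k-1))/(f(s_k) − f(s_(k-1))).
f(s_0) = -2.088633, f(s_1) = -1.830163
s_2 = 0.629000 - (-1.830163)·(0.629000 - 0.538000)/(-1.830163 - (-2.088633)) = 1.273350; f(s_2) = 1.539428
s_3 = 1.273350 - (1.539428)·(1.273350 - 0.629000)/(1.539428 - (-1.830163)) = 0.978973; f(s_3) = -0.404247

0.97897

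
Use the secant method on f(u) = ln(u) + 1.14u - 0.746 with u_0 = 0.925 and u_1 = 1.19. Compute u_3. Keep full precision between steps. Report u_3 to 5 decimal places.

0.82501

f(u_0) = 0.230538, f(u_1) = 0.784553
u_2 = 1.190000 - (0.784553)·(1.190000 - 0.925000)/(0.784553 - (0.230538)) = 0.814727; f(u_2) = -0.022113
u_3 = 0.814727 - (-0.022113)·(0.814727 - 1.190000)/(-0.022113 - (0.784553)) = 0.825014; f(u_3) = 0.002162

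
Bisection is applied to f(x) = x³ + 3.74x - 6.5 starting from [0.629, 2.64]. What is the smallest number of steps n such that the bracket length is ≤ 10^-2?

Initial width b − a = 2.64 − 0.629 = 2.011000.
After n steps the width is (b−a)/2^n; need (b−a)/2^n ≤ 10^-2.
So n ≥ log₂(2.011000/10^-2) = log₂(201.1000) ≈ 7.6518.
Hence n = 8.

8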